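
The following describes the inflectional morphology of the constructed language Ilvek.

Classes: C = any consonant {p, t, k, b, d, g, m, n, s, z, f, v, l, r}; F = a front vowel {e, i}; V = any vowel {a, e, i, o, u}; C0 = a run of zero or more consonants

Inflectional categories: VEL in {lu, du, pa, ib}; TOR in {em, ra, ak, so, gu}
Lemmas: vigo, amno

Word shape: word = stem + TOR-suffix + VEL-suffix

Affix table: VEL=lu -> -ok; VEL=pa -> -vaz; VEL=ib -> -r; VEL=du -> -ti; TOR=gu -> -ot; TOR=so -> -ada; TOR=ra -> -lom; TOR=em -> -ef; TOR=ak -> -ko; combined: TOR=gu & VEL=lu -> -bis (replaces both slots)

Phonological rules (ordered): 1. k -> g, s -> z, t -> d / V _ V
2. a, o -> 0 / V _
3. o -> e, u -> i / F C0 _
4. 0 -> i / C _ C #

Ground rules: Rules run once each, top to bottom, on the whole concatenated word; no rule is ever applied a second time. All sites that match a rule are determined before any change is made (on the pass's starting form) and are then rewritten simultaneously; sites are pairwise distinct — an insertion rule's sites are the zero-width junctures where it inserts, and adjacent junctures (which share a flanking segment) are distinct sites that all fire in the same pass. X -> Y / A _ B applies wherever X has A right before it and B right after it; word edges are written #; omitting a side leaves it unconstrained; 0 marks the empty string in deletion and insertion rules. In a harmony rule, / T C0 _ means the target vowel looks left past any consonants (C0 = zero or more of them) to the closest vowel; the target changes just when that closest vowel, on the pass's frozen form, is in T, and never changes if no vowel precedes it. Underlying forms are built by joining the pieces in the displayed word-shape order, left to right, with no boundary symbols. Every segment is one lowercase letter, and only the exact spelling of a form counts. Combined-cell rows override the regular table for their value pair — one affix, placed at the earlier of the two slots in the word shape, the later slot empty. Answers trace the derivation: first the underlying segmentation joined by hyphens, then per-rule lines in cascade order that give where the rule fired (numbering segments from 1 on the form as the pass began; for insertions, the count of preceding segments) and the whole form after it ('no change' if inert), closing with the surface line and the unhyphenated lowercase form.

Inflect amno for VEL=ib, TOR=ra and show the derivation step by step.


underlying: amno-lom-r
1. k -> g, s -> z, t -> d / V _ V: no change
2. a, o -> 0 / V _: no change
3. o -> e, u -> i / F C0 _: no change
4. 0 -> i / C _ C #: inserts after position(s) 7: amnolomir
surface: amnolomir


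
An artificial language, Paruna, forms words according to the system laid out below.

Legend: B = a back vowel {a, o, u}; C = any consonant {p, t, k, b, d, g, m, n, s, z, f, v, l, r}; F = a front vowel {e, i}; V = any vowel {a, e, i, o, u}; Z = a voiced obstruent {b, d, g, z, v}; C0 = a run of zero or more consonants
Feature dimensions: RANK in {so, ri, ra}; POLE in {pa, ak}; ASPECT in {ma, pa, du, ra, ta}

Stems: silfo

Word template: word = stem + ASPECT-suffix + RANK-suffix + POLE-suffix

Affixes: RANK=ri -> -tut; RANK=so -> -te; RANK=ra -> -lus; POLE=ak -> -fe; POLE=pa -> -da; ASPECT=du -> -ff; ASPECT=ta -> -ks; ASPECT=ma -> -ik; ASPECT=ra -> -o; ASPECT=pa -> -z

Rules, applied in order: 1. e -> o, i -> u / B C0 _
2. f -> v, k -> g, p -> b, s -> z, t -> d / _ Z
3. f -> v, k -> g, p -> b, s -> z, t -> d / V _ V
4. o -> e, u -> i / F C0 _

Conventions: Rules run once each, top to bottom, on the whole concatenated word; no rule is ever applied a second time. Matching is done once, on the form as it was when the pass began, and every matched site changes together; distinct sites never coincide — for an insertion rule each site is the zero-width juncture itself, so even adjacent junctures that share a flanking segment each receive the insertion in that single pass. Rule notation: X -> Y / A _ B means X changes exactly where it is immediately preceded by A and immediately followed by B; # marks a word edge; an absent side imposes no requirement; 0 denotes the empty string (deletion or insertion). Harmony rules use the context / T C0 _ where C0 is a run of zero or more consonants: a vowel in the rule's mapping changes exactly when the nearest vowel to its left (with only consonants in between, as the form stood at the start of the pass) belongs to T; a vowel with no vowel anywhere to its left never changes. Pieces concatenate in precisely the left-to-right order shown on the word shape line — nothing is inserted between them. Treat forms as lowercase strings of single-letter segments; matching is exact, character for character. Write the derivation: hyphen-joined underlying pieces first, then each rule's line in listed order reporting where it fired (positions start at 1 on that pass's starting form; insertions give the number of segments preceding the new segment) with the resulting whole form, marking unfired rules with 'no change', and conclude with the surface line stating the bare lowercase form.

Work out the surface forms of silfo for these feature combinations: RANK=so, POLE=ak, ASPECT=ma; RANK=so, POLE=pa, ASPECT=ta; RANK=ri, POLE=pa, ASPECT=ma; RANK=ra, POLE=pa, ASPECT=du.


cell RANK=so, POLE=ak, ASPECT=ma:
underlying: silfo-ik-te-fe
1. e -> o, i -> u / B C0 _: fires at position(s) 6: silfouktefe
2. f -> v, k -> g, p -> b, s -> z, t -> d / _ Z: no change
3. f -> v, k -> g, p -> b, s -> z, t -> d / V _ V: fires at position(s) 10: silfoukteve
4. o -> e, u -> i / F C0 _: fires at position(s) 5: silfeukteve
surface: silfeukteve

cell RANK=so, POLE=pa, ASPECT=ta:
underlying: silfo-ks-te-da
1. e -> o, i -> u / B C0 _: fires at position(s) 9: silfokstoda
2. f -> v, k -> g, p -> b, s -> z, t -> d / _ Z: no change
3. f -> v, k -> g, p -> b, s -> z, t -> d / V _ V: no change
4. o -> e, u -> i / F C0 _: fires at position(s) 5: silfekstoda
surface: silfekstoda

cell RANK=ri, POLE=pa, ASPECT=ma:
underlying: silfo-ik-tut-da
1. e -> o, i -> u / B C0 _: fires at position(s) 6: silfouktutda
2. f -> v, k -> g, p -> b, s -> z, t -> d / _ Z: fires at position(s) 10: silfouktudda
3. f -> v, k -> g, p -> b, s -> z, t -> d / V _ V: no change
4. o -> e, u -> i / F C0 _: fires at position(s) 5: silfeuktudda
surface: silfeuktudda

cell RANK=ra, POLE=pa, ASPECT=du:
underlying: silfo-ff-lus-da
1. e -> o, i -> u / B C0 _: no change
2. f -> v, k -> g, p -> b, s -> z, t -> d / _ Z: fires at position(s) 10: silfoffluzda
3. f -> v, k -> g, p -> b, s -> z, t -> d / V _ V: no change
4. o -> e, u -> i / F C0 _: fires at position(s) 5: silfeffluzda
surface: silfeffluzda


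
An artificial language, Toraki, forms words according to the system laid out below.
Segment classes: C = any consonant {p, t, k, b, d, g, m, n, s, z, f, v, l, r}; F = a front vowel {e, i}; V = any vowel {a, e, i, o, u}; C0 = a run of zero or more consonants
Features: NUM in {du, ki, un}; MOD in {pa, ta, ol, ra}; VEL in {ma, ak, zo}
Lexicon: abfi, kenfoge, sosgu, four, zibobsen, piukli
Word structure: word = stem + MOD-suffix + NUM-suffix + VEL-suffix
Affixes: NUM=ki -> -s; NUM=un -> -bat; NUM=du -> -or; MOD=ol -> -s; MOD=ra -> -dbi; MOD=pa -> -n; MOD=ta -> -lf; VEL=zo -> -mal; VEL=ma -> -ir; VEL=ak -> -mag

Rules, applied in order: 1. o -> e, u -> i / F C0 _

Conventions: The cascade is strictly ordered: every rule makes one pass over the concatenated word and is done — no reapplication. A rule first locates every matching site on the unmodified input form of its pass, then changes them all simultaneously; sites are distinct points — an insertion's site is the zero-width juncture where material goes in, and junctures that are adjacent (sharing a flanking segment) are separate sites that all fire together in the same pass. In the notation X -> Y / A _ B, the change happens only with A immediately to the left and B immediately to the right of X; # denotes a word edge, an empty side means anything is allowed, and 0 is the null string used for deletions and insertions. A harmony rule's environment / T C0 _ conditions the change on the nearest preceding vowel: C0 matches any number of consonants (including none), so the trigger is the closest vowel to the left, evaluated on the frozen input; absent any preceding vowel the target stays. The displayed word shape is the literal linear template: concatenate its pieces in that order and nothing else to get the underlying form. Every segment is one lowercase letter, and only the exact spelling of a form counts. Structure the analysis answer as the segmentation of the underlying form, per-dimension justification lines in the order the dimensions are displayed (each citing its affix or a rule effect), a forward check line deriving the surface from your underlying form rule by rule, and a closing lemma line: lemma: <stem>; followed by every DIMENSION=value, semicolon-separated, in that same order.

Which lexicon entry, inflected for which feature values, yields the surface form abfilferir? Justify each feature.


underlying: abfi-lf-or-ir
NUM=du - signalled by the affix -or
MOD=ta - signalled by the affix -lf
VEL=ma - signalled by the affix -ir
check: abfilforir -> abfilferir
lemma: abfi; NUM=du; MOD=ta; VEL=ma


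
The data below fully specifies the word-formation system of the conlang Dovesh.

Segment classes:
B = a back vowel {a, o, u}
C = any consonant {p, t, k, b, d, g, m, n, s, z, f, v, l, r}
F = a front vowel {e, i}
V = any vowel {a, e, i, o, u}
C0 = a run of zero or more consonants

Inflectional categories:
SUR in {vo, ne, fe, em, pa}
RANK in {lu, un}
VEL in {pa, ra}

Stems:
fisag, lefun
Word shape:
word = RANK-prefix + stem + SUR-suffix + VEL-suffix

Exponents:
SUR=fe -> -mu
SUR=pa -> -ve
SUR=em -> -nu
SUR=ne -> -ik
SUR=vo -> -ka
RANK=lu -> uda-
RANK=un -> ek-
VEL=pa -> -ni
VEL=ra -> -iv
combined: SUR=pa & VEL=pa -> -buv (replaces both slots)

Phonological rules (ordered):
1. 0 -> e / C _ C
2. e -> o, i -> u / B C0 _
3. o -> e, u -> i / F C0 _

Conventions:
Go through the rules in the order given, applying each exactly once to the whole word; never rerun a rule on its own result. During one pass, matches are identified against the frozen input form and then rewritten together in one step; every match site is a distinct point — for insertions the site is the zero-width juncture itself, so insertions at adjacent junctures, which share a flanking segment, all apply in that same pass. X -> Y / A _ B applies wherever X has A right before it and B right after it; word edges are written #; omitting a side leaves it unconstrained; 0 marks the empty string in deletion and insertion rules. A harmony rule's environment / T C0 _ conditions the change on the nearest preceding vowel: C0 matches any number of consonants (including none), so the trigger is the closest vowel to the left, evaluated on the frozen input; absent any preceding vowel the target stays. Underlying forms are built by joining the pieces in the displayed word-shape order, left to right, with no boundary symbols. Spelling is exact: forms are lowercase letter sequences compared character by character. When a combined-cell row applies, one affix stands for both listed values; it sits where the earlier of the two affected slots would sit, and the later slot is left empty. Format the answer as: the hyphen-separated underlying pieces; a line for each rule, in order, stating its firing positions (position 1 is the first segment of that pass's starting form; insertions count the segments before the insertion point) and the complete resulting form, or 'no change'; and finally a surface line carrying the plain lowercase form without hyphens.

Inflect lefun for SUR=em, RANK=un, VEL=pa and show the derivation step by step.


underlying: ek-lefun-nu-ni
1. 0 -> e / C _ C: inserts after position(s) 2, 7: ekelefunenuni
2. e -> o, i -> u / B C0 _: fires at position(s) 9, 13: ekelefunonunu
3. o -> e, u -> i / F C0 _: fires at position(s) 7: ekelefinonunu
surface: ekelefinonunu


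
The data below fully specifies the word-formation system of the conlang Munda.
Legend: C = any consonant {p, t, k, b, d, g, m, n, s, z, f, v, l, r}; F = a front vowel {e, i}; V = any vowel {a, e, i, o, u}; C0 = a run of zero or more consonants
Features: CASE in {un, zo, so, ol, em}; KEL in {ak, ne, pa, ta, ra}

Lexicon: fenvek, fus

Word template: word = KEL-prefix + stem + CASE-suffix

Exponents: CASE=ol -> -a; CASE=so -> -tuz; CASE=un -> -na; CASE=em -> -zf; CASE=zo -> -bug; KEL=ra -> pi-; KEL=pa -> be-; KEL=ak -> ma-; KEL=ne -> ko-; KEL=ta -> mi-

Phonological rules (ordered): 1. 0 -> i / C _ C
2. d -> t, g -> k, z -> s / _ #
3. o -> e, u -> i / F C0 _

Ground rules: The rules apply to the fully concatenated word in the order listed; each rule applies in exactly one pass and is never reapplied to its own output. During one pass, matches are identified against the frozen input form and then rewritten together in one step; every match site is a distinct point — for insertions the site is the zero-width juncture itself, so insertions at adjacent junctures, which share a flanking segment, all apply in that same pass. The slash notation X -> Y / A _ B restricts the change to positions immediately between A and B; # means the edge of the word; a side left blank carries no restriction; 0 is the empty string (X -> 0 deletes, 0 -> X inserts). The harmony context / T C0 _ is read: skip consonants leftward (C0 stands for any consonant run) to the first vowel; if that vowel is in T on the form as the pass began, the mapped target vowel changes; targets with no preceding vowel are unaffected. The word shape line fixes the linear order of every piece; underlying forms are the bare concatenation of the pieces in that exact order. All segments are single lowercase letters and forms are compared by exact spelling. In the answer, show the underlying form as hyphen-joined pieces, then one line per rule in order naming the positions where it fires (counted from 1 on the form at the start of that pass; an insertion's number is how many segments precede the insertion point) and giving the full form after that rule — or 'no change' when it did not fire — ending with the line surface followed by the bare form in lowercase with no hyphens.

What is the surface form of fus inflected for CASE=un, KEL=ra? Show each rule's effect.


underlying: pi-fus-na
1. 0 -> i / C _ C: inserts after position(s) 5: pifusina
2. d -> t, g -> k, z -> s / _ #: no change
3. o -> e, u -> i / F C0 _: fires at position(s) 4: pifisina
surface: pifisina


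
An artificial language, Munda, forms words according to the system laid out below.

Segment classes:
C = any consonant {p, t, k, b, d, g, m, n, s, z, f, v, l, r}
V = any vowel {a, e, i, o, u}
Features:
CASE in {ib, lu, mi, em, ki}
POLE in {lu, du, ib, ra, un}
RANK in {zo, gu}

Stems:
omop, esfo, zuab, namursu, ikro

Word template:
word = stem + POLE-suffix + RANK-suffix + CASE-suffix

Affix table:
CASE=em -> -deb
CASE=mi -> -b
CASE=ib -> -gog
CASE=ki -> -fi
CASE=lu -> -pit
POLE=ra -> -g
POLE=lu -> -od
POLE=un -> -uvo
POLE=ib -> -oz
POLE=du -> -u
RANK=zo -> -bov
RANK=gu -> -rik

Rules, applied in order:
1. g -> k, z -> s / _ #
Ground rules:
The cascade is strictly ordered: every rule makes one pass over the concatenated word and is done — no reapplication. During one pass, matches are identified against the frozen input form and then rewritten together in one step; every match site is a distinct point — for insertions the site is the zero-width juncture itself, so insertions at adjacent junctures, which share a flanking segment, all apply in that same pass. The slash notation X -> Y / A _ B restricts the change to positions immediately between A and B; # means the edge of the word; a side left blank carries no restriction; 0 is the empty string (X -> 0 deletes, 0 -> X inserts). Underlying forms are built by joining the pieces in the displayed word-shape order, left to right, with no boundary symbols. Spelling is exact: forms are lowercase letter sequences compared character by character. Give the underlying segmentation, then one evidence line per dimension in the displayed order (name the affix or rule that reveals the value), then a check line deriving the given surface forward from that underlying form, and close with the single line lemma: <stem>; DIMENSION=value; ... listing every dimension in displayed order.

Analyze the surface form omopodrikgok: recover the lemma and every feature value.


underlying: omop-od-rik-gog
CASE=ib - signalled by the affix -gog
POLE=lu - signalled by the affix -od
RANK=gu - signalled by the affix -rik
check: omopodrikgog -> omopodrikgok
lemma: omop; CASE=ib; POLE=lu; RANK=gu


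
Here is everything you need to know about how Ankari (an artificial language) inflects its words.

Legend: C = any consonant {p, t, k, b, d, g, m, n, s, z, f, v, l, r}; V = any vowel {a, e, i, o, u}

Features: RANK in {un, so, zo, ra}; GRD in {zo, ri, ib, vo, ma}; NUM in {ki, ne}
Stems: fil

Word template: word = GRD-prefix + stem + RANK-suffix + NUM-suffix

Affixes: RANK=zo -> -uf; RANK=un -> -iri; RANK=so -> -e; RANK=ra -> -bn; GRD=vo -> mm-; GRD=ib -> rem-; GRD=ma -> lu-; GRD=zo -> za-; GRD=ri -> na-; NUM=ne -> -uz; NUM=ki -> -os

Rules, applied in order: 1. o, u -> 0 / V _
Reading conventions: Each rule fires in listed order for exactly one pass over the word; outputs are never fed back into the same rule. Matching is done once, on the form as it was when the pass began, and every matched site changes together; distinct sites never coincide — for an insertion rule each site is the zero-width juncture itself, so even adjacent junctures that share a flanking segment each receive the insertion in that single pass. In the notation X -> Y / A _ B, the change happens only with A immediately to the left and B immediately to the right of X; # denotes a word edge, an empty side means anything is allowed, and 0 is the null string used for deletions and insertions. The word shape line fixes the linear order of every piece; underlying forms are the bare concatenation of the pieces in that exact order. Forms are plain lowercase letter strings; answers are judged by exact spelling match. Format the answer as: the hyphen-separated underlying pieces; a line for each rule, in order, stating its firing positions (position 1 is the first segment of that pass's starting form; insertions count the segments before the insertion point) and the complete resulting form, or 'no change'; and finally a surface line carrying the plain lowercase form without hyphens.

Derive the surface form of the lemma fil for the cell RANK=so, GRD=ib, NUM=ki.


underlying: rem-fil-e-os
1. o, u -> 0 / V _: fires at position(s) 8: remfiles
surface: remfiles


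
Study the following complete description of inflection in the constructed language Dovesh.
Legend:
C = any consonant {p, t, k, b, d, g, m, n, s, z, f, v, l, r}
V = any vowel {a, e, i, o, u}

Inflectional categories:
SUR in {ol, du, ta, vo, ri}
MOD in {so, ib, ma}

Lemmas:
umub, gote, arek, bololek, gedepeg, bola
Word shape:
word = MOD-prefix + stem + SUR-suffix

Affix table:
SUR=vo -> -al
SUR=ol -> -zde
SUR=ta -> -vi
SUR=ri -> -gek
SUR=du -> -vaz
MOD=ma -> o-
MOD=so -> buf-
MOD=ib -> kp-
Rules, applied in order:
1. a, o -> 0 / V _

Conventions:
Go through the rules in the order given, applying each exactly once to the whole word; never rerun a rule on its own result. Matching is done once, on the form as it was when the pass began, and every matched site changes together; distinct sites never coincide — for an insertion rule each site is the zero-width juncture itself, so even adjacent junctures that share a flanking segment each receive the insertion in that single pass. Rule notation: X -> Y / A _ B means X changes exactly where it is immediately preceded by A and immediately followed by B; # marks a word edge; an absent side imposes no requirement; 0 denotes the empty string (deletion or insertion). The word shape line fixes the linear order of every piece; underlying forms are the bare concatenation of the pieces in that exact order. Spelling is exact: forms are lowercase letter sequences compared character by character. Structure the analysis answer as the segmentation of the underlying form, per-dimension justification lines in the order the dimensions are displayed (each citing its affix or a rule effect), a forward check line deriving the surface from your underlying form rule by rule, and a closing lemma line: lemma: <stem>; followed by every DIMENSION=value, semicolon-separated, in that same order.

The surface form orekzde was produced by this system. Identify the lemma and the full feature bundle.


underlying: o-arek-zde
SUR=ol - signalled by the affix -zde
MOD=ma - signalled by the affix o-
check: oarekzde -> orekzde
lemma: arek; SUR=ol; MOD=ma


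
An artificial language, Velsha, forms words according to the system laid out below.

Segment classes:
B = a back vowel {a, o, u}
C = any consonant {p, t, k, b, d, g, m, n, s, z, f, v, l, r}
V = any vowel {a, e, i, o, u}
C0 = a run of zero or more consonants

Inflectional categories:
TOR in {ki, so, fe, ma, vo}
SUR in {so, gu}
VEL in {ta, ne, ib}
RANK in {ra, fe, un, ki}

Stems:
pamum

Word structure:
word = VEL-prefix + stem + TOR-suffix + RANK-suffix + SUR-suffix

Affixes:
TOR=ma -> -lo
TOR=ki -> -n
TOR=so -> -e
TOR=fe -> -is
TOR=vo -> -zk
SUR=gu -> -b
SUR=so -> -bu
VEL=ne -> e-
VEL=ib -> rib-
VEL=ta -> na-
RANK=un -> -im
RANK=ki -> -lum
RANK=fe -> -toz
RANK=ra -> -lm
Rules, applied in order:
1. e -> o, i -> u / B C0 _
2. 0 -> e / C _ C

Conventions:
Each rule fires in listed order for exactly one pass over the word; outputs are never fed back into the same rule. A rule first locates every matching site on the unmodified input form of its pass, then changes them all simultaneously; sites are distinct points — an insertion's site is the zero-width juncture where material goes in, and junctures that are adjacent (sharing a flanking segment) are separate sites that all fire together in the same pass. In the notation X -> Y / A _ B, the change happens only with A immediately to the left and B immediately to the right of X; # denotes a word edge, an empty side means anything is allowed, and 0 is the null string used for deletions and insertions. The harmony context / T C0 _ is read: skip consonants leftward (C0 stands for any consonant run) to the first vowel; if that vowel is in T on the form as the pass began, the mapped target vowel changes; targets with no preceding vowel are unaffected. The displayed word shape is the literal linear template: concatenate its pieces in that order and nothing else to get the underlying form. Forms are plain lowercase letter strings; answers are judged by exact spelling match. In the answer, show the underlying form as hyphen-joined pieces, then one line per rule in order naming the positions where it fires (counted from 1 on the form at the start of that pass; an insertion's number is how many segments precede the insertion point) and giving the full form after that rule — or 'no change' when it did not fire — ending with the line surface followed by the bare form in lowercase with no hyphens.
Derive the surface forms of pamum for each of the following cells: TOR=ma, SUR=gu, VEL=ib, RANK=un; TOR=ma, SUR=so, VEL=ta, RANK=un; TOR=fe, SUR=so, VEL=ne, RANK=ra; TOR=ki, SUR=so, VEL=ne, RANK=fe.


cell TOR=ma, SUR=gu, VEL=ib, RANK=un:
underlying: rib-pamum-lo-im-b
1. e -> o, i -> u / B C0 _: fires at position(s) 11: ribpamumloumb
2. 0 -> e / C _ C: inserts after position(s) 3, 8, 12: ribepamumeloumeb
surface: ribepamumeloumeb

cell TOR=ma, SUR=so, VEL=ta, RANK=un:
underlying: na-pamum-lo-im-bu
1. e -> o, i -> u / B C0 _: fires at position(s) 10: napamumloumbu
2. 0 -> e / C _ C: inserts after position(s) 7, 11: napamumeloumebu
surface: napamumeloumebu

cell TOR=fe, SUR=so, VEL=ne, RANK=ra:
underlying: e-pamum-is-lm-bu
1. e -> o, i -> u / B C0 _: fires at position(s) 7: epamumuslmbu
2. 0 -> e / C _ C: inserts after position(s) 8, 9, 10: epamumuselemebu
surface: epamumuselemebu

cell TOR=ki, SUR=so, VEL=ne, RANK=fe:
underlying: e-pamum-n-toz-bu
1. e -> o, i -> u / B C0 _: no change
2. 0 -> e / C _ C: inserts after position(s) 6, 7, 10: epamumenetozebu
surface: epamumenetozebu


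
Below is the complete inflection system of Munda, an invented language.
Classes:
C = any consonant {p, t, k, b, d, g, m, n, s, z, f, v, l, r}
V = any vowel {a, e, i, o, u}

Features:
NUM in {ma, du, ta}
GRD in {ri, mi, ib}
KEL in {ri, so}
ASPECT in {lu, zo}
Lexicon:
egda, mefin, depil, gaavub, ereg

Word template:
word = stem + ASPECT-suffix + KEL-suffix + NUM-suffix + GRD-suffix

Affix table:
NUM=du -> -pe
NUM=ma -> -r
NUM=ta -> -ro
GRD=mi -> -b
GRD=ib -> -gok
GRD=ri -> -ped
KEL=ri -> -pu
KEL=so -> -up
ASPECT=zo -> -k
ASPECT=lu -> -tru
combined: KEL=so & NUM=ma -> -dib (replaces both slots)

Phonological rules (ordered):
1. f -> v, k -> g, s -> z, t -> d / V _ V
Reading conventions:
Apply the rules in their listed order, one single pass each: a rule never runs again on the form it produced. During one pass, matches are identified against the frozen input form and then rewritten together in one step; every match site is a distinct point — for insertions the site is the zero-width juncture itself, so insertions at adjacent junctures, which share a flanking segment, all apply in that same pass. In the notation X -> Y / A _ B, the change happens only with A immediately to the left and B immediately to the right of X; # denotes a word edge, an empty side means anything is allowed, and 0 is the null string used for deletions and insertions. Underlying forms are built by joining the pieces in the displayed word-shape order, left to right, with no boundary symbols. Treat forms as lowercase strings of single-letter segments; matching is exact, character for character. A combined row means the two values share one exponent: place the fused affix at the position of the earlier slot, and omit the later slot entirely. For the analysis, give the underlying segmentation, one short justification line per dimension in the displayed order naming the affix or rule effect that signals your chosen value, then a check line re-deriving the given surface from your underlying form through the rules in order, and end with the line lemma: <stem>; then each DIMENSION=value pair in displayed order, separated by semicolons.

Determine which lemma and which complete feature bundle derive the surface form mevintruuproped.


underlying: mefin-tru-up-ro-ped
NUM=ta - signalled by the affix -ro
GRD=ri - signalled by the affix -ped
KEL=so - signalled by the affix -up
ASPECT=lu - signalled by the affix -tru
check: mefintruuproped -> mevintruuproped
lemma: mefin; NUM=ta; GRD=ri; KEL=so; ASPECT=lu


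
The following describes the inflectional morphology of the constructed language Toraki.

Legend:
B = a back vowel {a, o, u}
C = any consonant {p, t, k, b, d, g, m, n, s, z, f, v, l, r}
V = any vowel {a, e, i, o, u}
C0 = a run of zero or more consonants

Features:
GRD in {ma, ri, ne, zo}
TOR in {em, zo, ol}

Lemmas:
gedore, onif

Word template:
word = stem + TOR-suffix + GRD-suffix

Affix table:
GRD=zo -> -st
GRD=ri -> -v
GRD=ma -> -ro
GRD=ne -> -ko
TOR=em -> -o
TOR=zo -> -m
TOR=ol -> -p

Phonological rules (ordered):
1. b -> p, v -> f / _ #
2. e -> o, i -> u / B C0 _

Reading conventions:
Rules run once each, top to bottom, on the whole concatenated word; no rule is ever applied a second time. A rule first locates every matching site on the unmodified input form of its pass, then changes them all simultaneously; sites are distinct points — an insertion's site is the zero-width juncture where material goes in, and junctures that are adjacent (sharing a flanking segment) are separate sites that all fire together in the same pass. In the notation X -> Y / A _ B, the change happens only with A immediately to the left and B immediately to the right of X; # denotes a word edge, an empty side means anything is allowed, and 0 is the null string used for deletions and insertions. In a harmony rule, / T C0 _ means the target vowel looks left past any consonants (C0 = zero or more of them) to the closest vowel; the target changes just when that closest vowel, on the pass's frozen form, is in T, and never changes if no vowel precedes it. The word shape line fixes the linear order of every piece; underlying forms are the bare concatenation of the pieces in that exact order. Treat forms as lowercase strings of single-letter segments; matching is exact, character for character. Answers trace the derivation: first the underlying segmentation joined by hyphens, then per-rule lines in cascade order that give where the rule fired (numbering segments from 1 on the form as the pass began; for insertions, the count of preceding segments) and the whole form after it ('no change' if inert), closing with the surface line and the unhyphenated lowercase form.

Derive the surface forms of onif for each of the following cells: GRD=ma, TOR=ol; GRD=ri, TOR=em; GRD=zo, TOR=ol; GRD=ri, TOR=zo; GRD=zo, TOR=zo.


cell GRD=ma, TOR=ol:
underlying: onif-p-ro
1. b -> p, v -> f / _ #: no change
2. e -> o, i -> u / B C0 _: fires at position(s) 3: onufpro
surface: onufpro

cell GRD=ri, TOR=em:
underlying: onif-o-v
1. b -> p, v -> f / _ #: fires at position(s) 6: onifof
2. e -> o, i -> u / B C0 _: fires at position(s) 3: onufof
surface: onufof

cell GRD=zo, TOR=ol:
underlying: onif-p-st
1. b -> p, v -> f / _ #: no change
2. e -> o, i -> u / B C0 _: fires at position(s) 3: onufpst
surface: onufpst

cell GRD=ri, TOR=zo:
underlying: onif-m-v
1. b -> p, v -> f / _ #: fires at position(s) 6: onifmf
2. e -> o, i -> u / B C0 _: fires at position(s) 3: onufmf
surface: onufmf

cell GRD=zo, TOR=zo:
underlying: onif-m-st
1. b -> p, v -> f / _ #: no change
2. e -> o, i -> u / B C0 _: fires at position(s) 3: onufmst
surface: onufmst


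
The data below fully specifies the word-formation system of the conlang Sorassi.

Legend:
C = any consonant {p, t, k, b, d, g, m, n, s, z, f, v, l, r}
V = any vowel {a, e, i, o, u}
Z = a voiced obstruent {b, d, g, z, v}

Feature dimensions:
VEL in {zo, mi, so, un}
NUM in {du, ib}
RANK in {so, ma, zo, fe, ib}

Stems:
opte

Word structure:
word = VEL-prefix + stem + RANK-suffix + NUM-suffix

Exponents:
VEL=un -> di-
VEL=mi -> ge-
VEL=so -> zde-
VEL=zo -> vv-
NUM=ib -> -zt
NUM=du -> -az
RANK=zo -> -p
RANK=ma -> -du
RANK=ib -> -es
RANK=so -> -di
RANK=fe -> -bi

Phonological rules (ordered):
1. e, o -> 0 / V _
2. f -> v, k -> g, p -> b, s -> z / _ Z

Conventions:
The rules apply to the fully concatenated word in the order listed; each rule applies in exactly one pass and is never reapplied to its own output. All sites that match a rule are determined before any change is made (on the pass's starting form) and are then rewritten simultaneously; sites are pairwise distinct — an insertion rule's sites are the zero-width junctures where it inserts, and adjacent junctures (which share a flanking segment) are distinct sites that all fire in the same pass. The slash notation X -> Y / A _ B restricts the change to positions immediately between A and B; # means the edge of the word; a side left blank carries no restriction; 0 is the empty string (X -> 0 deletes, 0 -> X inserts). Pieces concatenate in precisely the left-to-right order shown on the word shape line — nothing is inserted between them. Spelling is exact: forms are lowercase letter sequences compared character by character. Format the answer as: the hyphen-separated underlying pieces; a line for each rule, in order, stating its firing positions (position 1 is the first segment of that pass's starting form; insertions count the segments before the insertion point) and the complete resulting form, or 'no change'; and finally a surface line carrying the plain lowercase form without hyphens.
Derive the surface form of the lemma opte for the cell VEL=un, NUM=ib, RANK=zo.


underlying: di-opte-p-zt
1. e, o -> 0 / V _: fires at position(s) 3: diptepzt
2. f -> v, k -> g, p -> b, s -> z / _ Z: fires at position(s) 6: diptebzt
surface: diptebzt


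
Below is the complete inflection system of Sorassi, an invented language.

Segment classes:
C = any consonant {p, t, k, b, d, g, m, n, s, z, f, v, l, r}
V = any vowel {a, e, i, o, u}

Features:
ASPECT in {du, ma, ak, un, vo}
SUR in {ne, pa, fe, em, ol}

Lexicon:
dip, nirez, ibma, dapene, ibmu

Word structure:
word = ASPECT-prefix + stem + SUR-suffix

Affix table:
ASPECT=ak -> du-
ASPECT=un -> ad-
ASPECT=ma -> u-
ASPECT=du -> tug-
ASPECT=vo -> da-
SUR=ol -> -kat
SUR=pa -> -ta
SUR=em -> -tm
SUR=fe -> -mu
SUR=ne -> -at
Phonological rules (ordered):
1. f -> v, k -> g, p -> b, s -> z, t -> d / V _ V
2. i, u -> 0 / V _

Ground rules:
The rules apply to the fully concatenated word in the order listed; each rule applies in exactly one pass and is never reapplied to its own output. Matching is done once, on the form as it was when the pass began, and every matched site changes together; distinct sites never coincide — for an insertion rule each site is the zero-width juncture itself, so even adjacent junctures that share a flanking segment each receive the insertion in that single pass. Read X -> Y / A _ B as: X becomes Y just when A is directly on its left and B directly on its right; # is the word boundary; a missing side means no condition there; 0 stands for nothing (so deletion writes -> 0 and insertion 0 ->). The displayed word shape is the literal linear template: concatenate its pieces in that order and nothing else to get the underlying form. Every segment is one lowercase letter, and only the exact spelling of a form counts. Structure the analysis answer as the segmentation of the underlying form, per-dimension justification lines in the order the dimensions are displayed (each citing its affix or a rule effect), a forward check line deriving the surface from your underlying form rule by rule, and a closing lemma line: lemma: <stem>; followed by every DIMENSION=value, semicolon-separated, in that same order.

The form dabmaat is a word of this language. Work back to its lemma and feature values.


underlying: da-ibma-at
ASPECT=vo - signalled by the affix da-
SUR=ne - signalled by the affix -at
check: daibmaat -> daibmaat -> dabmaat
lemma: ibma; ASPECT=vo; SUR=ne


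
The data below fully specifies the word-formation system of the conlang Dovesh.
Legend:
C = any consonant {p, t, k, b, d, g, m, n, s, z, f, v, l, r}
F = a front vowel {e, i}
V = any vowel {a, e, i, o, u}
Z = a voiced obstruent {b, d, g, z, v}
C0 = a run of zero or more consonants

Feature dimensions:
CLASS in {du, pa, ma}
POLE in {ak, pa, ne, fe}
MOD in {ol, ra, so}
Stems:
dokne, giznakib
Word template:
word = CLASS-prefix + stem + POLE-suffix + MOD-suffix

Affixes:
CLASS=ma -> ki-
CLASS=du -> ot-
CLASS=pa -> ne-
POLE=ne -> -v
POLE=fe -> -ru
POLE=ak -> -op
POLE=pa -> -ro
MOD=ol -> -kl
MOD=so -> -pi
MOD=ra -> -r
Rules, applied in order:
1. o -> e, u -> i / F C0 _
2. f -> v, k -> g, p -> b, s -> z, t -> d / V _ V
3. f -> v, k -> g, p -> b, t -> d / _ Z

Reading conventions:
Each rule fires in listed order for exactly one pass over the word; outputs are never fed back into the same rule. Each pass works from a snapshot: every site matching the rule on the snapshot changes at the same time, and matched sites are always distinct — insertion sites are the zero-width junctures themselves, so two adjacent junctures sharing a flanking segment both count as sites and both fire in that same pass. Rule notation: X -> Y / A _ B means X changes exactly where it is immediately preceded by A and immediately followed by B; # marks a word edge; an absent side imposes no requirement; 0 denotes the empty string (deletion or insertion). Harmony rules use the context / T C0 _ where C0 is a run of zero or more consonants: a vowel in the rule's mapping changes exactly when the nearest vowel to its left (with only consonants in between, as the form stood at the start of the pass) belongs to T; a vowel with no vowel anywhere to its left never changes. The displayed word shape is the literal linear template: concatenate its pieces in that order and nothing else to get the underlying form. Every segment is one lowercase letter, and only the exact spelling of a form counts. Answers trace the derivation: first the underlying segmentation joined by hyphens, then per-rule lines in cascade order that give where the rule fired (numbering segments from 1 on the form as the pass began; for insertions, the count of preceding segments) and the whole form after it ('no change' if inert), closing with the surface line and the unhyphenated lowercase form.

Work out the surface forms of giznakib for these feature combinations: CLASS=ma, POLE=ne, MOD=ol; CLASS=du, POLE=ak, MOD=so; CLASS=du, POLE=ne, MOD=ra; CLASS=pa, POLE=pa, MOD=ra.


cell CLASS=ma, POLE=ne, MOD=ol:
underlying: ki-giznakib-v-kl
1. o -> e, u -> i / F C0 _: no change
2. f -> v, k -> g, p -> b, s -> z, t -> d / V _ V: fires at position(s) 8: kigiznagibvkl
3. f -> v, k -> g, p -> b, t -> d / _ Z: no change
surface: kigiznagibvkl

cell CLASS=du, POLE=ak, MOD=so:
underlying: ot-giznakib-op-pi
1. o -> e, u -> i / F C0 _: fires at position(s) 11: otgiznakibeppi
2. f -> v, k -> g, p -> b, s -> z, t -> d / V _ V: fires at position(s) 8: otgiznagibeppi
3. f -> v, k -> g, p -> b, t -> d / _ Z: fires at position(s) 2: odgiznagibeppi
surface: odgiznagibeppi

cell CLASS=du, POLE=ne, MOD=ra:
underlying: ot-giznakib-v-r
1. o -> e, u -> i / F C0 _: no change
2. f -> v, k -> g, p -> b, s -> z, t -> d / V _ V: fires at position(s) 8: otgiznagibvr
3. f -> v, k -> g, p -> b, t -> d / _ Z: fires at position(s) 2: odgiznagibvr
surface: odgiznagibvr

cell CLASS=pa, POLE=pa, MOD=ra:
underlying: ne-giznakib-ro-r
1. o -> e, u -> i / F C0 _: fires at position(s) 12: negiznakibrer
2. f -> v, k -> g, p -> b, s -> z, t -> d / V _ V: fires at position(s) 8: negiznagibrer
3. f -> v, k -> g, p -> b, t -> d / _ Z: no change
surface: negiznagibrer


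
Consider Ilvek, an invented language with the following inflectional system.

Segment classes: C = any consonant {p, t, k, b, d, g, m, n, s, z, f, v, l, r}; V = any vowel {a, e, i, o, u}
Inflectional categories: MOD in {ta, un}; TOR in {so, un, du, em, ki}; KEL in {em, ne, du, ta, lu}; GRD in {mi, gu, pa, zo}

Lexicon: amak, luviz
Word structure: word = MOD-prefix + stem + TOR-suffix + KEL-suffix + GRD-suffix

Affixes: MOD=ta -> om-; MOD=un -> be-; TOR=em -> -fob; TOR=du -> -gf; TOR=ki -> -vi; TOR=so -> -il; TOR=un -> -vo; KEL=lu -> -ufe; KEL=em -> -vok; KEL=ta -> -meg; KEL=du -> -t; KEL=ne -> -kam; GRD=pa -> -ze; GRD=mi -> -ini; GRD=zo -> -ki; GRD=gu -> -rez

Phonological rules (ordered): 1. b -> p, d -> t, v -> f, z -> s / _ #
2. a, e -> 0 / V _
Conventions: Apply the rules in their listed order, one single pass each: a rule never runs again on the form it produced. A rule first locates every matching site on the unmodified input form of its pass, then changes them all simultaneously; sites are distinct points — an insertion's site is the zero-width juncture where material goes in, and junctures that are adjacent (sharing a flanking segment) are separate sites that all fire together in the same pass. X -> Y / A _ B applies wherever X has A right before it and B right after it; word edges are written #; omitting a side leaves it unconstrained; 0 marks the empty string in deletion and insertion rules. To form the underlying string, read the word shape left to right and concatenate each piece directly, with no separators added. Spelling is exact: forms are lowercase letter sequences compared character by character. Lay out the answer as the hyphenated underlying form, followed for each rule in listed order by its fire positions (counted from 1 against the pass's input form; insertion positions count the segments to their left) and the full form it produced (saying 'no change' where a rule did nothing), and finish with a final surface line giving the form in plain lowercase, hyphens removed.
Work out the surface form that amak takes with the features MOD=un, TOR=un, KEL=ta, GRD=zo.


underlying: be-amak-vo-meg-ki
1. b -> p, d -> t, v -> f, z -> s / _ #: no change
2. a, e -> 0 / V _: fires at position(s) 3: bemakvomegki
surface: bemakvomegki


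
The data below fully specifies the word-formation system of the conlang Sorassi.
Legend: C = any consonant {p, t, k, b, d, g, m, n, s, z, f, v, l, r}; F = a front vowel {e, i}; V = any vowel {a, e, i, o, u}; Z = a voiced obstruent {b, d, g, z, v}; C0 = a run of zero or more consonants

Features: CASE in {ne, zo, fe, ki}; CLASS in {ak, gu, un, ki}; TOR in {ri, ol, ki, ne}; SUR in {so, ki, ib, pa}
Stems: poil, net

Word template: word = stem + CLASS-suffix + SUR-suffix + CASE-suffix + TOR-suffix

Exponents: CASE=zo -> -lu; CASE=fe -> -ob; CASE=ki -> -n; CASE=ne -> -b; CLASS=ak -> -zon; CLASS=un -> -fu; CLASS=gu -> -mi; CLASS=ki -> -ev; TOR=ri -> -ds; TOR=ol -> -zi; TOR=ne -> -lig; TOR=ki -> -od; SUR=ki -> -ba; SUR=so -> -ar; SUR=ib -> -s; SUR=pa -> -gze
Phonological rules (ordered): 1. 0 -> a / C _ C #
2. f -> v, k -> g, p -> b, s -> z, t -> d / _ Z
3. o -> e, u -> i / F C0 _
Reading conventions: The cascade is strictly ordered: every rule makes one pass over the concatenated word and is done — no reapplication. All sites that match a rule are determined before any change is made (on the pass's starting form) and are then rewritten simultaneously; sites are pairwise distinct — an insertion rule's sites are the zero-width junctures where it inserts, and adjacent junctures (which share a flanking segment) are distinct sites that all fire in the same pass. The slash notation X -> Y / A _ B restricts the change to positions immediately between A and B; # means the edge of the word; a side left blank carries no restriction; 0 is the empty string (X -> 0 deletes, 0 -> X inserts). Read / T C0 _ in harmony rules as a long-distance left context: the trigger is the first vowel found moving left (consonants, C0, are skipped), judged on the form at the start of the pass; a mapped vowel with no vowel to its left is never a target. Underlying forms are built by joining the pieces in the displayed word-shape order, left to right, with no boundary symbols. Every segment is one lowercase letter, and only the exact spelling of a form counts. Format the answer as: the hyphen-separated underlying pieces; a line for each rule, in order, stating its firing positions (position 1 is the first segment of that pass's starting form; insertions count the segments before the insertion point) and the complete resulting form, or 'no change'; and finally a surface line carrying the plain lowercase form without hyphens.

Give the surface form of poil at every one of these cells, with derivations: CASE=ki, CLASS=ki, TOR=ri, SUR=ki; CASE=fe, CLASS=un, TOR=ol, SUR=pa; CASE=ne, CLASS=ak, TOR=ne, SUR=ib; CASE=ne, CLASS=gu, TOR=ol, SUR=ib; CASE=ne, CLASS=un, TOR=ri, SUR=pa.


cell CASE=ki, CLASS=ki, TOR=ri, SUR=ki:
underlying: poil-ev-ba-n-ds
1. 0 -> a / C _ C #: inserts after position(s) 10: poilevbandas
2. f -> v, k -> g, p -> b, s -> z, t -> d / _ Z: no change
3. o -> e, u -> i / F C0 _: no change
surface: poilevbandas

cell CASE=fe, CLASS=un, TOR=ol, SUR=pa:
underlying: poil-fu-gze-ob-zi
1. 0 -> a / C _ C #: no change
2. f -> v, k -> g, p -> b, s -> z, t -> d / _ Z: no change
3. o -> e, u -> i / F C0 _: fires at position(s) 6, 10: poilfigzeebzi
surface: poilfigzeebzi

cell CASE=ne, CLASS=ak, TOR=ne, SUR=ib:
underlying: poil-zon-s-b-lig
1. 0 -> a / C _ C #: no change
2. f -> v, k -> g, p -> b, s -> z, t -> d / _ Z: fires at position(s) 8: poilzonzblig
3. o -> e, u -> i / F C0 _: fires at position(s) 6: poilzenzblig
surface: poilzenzblig

cell CASE=ne, CLASS=gu, TOR=ol, SUR=ib:
underlying: poil-mi-s-b-zi
1. 0 -> a / C _ C #: no change
2. f -> v, k -> g, p -> b, s -> z, t -> d / _ Z: fires at position(s) 7: poilmizbzi
3. o -> e, u -> i / F C0 _: no change
surface: poilmizbzi

cell CASE=ne, CLASS=un, TOR=ri, SUR=pa:
underlying: poil-fu-gze-b-ds
1. 0 -> a / C _ C #: inserts after position(s) 11: poilfugzebdas
2. f -> v, k -> g, p -> b, s -> z, t -> d / _ Z: no change
3. o -> e, u -> i / F C0 _: fires at position(s) 6: poilfigzebdas
surface: poilfigzebdas
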